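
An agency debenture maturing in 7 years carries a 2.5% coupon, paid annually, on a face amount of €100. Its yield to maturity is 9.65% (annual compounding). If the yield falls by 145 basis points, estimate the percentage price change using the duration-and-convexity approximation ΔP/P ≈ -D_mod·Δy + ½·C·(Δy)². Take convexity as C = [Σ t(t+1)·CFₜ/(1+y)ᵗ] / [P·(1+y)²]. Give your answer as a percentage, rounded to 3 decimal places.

+8.842%

With y = 0.0965:
  t   CF        PV=CF/(1+0.0965)^t    t·PV        t(t+1)·PV
  1         2.50         2.2800         2.2800           4.5600
  2         2.50         2.0793         4.1587          12.4760
  3         2.50         1.8963         5.6890          22.7560
  4         2.50         1.7294         6.9178          34.5888
  5         2.50         1.5772         7.8862          47.3171
  6         2.50         1.4384         8.6306          60.4140
  7       102.50        53.7853       376.4969       3,011.9755
  Σ                     64.7860       412.0591       3,194.0873
P = 64.7860; D_Mac = 6.36031 yrs; D_mod = 5.80055 yrs; C = 41.00607.
Duration effect: -5.80055 × (-0.0145) = +0.084108
Convexity effect: 0.5 × 41.00607 × (-0.0145)² = +0.0043108
ΔP/P ≈ +0.084108 + 0.0043108 = +0.088419 = +8.8419%.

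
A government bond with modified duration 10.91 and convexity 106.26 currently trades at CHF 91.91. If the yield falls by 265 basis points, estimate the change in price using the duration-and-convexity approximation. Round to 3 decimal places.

Duration effect: -D_mod·Δy = -10.91 × (-0.0265) = +0.289115
Convexity effect: ½·C·(Δy)² = 0.5 × 106.26 × (-0.0265)² = +0.0373105425
ΔP/P ≈ +0.289115 + 0.0373105425 = +0.3264255425
ΔP ≈ 91.91 × (+0.3264255425) = +30.001771611175.

+CHF 30.002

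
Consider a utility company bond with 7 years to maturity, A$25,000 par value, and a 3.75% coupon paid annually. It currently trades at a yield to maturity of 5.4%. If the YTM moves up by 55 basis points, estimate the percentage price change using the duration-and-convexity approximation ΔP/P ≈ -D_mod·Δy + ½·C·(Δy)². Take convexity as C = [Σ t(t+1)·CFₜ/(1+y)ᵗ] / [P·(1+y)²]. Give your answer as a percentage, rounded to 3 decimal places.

-3.192%

With y = 0.054:
  t   CF        PV=CF/(1+0.054)^t    t·PV        t(t+1)·PV
  1       937.50       889.4687       889.4687       1,778.9374
  2       937.50       843.8982     1,687.7964       5,063.3891
  3       937.50       800.6624     2,401.9873       9,607.9490
  4       937.50       759.6418     3,038.5671      15,192.8353
  5       937.50       720.7227     3,603.6137      21,621.6821
  6       937.50       683.7977     4,102.7860      28,719.5018
  7    25,937.50    17,949.1480   125,644.0358   1,005,152.2865
  Σ                 22,647.3394   141,368.2548   1,087,136.5811
P = 22,647.3394; D_Mac = 6.24216 yrs; D_mod = 5.92235 yrs; C = 43.21014.
Duration effect: -5.92235 × (+0.0055) = -0.032573
Convexity effect: 0.5 × 43.21014 × (0.0055)² = +0.0006536
ΔP/P ≈ -0.032573 + 0.0006536 = -0.031919 = -3.1919%.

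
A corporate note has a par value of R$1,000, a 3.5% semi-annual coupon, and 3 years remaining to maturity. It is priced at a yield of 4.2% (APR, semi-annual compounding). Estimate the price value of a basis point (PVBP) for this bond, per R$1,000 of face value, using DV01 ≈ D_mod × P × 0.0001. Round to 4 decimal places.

R$0.2758

Periodic yield y = 0.021.
  t   CF        PV=CF/(1+0.021)^t    t·PV
  1        17.50        17.1401        17.1401
  2        17.50        16.7875        33.5750
  3        17.50        16.4422        49.3267
  4        17.50        16.1040        64.4162
  5        17.50        15.7728        78.8641
  6     1,017.50       898.2143     5,389.2858
  Σ                    980.4610     5,632.6079
P = 980.4610; D_Mac = 5.74486 half-year periods = 2.87243 yrs; D_mod = 2.81335 yrs.
DV01 ≈ 2.81335 × 980.4610 × 0.0001 = 0.275838.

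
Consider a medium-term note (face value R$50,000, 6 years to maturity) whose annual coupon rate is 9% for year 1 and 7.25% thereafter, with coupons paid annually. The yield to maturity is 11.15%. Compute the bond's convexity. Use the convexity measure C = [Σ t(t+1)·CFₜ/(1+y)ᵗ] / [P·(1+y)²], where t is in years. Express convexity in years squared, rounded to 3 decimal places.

25.922

With y = 0.1115:
  t   CF        PV=CF/(1+0.1115)^t    t·PV        t(t+1)·PV
  1     4,500.00     4,048.5830     4,048.5830       8,097.1660
  2     3,625.00     2,934.1957     5,868.3914      17,605.1742
  3     3,625.00     2,639.8522     7,919.5566      31,678.2262
  4     3,625.00     2,375.0357     9,500.1428      47,500.7141
  5     3,625.00     2,136.7843    10,683.9213      64,103.5278
  6    53,625.00    28,438.7500   170,632.4998   1,194,427.4987
  Σ                 42,573.2008   208,653.0949   1,363,412.3070
P = 42,573.2008.
Convexity = Σ t(t+1)·PV / [P·(1+y)²] = 1,363,412.3070 / (42,573.2008 × 1.235432) = 25.92221.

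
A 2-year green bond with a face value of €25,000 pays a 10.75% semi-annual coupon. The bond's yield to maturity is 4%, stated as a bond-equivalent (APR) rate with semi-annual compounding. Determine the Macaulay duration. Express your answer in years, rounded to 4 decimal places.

Periodic yield y = 0.02. Discount each cash flow and weight by its period:
  t   CF        PV=CF/(1+0.02)^t    t·PV
  1     1,343.75     1,317.4020     1,317.4020
  2     1,343.75     1,291.5705     2,583.1411
  3     1,343.75     1,266.2456     3,798.7369
  4    26,343.75    24,337.5529    97,350.2118
  Σ                 28,212.7711   105,049.4917
Price P = Σ PV = 28,212.7711.
Macaulay duration = Σ(t·PV) / P = 105,049.4917 / 28,212.7711 = 3.72347 half-year periods.
In years: 3.72347 / 2 = 1.86174 years.

1.8617 years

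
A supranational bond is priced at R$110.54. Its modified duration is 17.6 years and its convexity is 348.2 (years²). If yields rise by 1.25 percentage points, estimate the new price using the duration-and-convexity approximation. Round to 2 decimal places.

R$89.23

Duration effect: -D_mod·Δy = -17.6 × (+0.0125) = -0.220000
Convexity effect: ½·C·(Δy)² = 0.5 × 348.2 × (0.0125)² = +0.027203125
ΔP/P ≈ -0.220000 + 0.027203125 = -0.192796875
New price ≈ 110.54 × (1 - 0.192796875) = 89.2282334375.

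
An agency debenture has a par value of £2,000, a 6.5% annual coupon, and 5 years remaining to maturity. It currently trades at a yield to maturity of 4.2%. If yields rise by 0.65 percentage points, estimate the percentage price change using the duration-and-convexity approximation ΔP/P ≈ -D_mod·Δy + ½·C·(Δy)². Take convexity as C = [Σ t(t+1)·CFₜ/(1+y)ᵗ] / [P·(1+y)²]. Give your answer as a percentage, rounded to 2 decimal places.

-2.73%

With y = 0.042:
  t   CF        PV=CF/(1+0.042)^t    t·PV        t(t+1)·PV
  1       130.00       124.7601       124.7601         249.5202
  2       130.00       119.7314       239.4627         718.3882
  3       130.00       114.9053       344.7160       1,378.8640
  4       130.00       110.2738       441.0953       2,205.4767
  5     2,130.00     1,733.9677     8,669.8386      52,019.0316
  Σ                  2,203.6383     9,819.8727      56,571.2807
P = 2,203.6383; D_Mac = 4.45621 yrs; D_mod = 4.27659 yrs; C = 23.64396.
Duration effect: -4.27659 × (+0.0065) = -0.027798
Convexity effect: 0.5 × 23.64396 × (0.0065)² = +0.0004995
ΔP/P ≈ -0.027798 + 0.0004995 = -0.027298 = -2.7298%.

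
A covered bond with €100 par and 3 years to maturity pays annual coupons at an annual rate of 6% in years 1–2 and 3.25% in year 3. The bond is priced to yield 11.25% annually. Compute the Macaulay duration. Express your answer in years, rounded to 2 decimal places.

2.82 years

Periodic yield y = 0.1125. Discount each cash flow and weight by its year:
  t   CF        PV=CF/(1+0.1125)^t    t·PV
  1         6.00         5.3933         5.3933
  2         6.00         4.8479         9.6957
  3       103.25        74.9877       224.9631
  Σ                     85.2288       240.0521
Price P = Σ PV = 85.2288.
Macaulay duration = Σ(t·PV) / P = 240.0521 / 85.2288 = 2.81656 years.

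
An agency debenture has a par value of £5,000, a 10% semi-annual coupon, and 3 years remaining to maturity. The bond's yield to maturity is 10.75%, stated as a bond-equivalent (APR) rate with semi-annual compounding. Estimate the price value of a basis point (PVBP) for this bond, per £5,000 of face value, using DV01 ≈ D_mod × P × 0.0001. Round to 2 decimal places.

Periodic yield y = 0.05375.
  t   CF        PV=CF/(1+0.05375)^t    t·PV
  1       250.00       237.2479       237.2479
  2       250.00       225.1463       450.2926
  3       250.00       213.6620       640.9859
  4       250.00       202.7634       811.0538
  5       250.00       192.4208       962.1041
  6     5,250.00     3,834.7211    23,008.3263
  Σ                  4,905.9615    26,110.0107
P = 4,905.9615; D_Mac = 5.32210 half-year periods = 2.66105 yrs; D_mod = 2.52531 yrs.
DV01 ≈ 2.52531 × 4,905.9615 × 0.0001 = 1.238909.

£1.24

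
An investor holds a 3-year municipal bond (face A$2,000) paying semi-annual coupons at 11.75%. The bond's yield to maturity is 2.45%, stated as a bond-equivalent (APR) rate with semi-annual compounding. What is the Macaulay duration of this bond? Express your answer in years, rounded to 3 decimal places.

Periodic yield y = 0.01225. Discount each cash flow and weight by its period:
  t   CF        PV=CF/(1+0.01225)^t    t·PV
  1       117.50       116.0780       116.0780
  2       117.50       114.6733       229.3466
  3       117.50       113.2855       339.8566
  4       117.50       111.9146       447.6584
  5       117.50       110.5602       552.8012
  6     2,117.50     1,968.3245    11,809.9472
  Σ                  2,534.8363    13,495.6880
Price P = Σ PV = 2,534.8363.
Macaulay duration = Σ(t·PV) / P = 13,495.6880 / 2,534.8363 = 5.32409 half-year periods.
In years: 5.32409 / 2 = 2.66204 years.

2.662 years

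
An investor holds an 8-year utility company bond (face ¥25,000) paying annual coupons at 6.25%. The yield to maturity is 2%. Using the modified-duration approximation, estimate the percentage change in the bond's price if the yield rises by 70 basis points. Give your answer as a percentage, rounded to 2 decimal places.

-4.63%

Periodic yield y = 0.02. Modified duration first:
  t   CF        PV=CF/(1+0.02)^t    t·PV
  1     1,562.50     1,531.8627     1,531.8627
  2     1,562.50     1,501.8262     3,003.6524
  3     1,562.50     1,472.3786     4,417.1359
  4     1,562.50     1,443.5085     5,774.0339
  5     1,562.50     1,415.2044     7,076.0220
  6     1,562.50     1,387.4553     8,324.7317
  7     1,562.50     1,360.2503     9,521.7520
  8    26,562.50    22,670.8380   181,366.7039
  Σ                 32,783.3240   221,015.8945
P = 32,783.3240; D_Mac = 6.74172 yrs; D_mod = 6.74172/(1+0.02) = 6.60953 yrs.
ΔP/P ≈ -D_mod · Δy = -6.60953 × (+0.007) = -0.046267 = -4.6267%.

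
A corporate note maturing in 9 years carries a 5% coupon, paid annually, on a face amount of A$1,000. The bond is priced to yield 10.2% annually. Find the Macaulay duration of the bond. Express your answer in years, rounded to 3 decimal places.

Periodic yield y = 0.102. Discount each cash flow and weight by its year:
  t   CF        PV=CF/(1+0.102)^t    t·PV
  1        50.00        45.3721        45.3721
  2        50.00        41.1725        82.3449
  3        50.00        37.3616       112.0847
  4        50.00        33.9034       135.6137
  5        50.00        30.7654       153.8268
  6        50.00        27.9178       167.5065
  7        50.00        25.3337       177.3360
  8        50.00        22.9889       183.9108
  9     1,050.00       438.0815     3,942.7338
  Σ                    702.8967     5,000.7294
Price P = Σ PV = 702.8967.
Macaulay duration = Σ(t·PV) / P = 5,000.7294 / 702.8967 = 7.11446 years.

7.114 years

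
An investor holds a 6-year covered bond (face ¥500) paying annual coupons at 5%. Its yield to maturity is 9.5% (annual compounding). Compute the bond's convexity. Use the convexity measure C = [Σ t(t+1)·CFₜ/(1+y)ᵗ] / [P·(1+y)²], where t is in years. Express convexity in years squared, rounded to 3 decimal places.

29.181

With y = 0.095:
  t   CF        PV=CF/(1+0.095)^t    t·PV        t(t+1)·PV
  1        25.00        22.8311        22.8311          45.6621
  2        25.00        20.8503        41.7005         125.1016
  3        25.00        19.0413        57.1240         228.4962
  4        25.00        17.3894        69.5574         347.7871
  5        25.00        15.8807        79.4035         476.4207
  6       525.00       304.5612     1,827.3673      12,791.5708
  Σ                    400.5539     2,097.9838      14,015.0386
P = 400.5539.
Convexity = Σ t(t+1)·PV / [P·(1+y)²] = 14,015.0386 / (400.5539 × 1.199025) = 29.18133.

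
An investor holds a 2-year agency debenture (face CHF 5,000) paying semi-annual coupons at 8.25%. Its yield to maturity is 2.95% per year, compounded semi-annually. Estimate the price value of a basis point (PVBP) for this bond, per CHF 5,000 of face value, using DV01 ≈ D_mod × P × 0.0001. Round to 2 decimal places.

Periodic yield y = 0.01475.
  t   CF        PV=CF/(1+0.01475)^t    t·PV
  1       206.25       203.2520       203.2520
  2       206.25       200.2976       400.5953
  3       206.25       197.3862       592.1586
  4     5,206.25     4,910.0824    19,640.3295
  Σ                  5,511.0183    20,836.3354
P = 5,511.0183; D_Mac = 3.78085 half-year periods = 1.89043 yrs; D_mod = 1.86295 yrs.
DV01 ≈ 1.86295 × 5,511.0183 × 0.0001 = 1.026673.

CHF 1.03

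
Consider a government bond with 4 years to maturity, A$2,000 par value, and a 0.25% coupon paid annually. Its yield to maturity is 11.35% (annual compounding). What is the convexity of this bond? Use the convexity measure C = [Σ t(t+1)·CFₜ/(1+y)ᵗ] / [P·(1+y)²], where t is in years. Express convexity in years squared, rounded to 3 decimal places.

With y = 0.1135:
  t   CF        PV=CF/(1+0.1135)^t    t·PV        t(t+1)·PV
  1         5.00         4.4903         4.4903           8.9807
  2         5.00         4.0326         8.0653          24.1958
  3         5.00         3.6216        10.8648          43.4591
  4     2,005.00     1,304.2279     5,216.9117      26,084.5583
  Σ                  1,316.3725     5,240.3321      26,161.1939
P = 1,316.3725.
Convexity = Σ t(t+1)·PV / [P·(1+y)²] = 26,161.1939 / (1,316.3725 × 1.239882) = 16.02870.

16.029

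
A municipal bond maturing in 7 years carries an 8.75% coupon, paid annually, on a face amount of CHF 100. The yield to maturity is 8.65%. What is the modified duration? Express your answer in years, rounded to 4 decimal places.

5.0839 years

Periodic yield y = 0.0865. First find Macaulay duration:
  t   CF        PV=CF/(1+0.0865)^t    t·PV
  1         8.75         8.0534         8.0534
  2         8.75         7.4122        14.8244
  3         8.75         6.8221        20.4663
  4         8.75         6.2790        25.1159
  5         8.75         5.7791        28.8954
  6         8.75         5.3190        31.9140
  7       108.75        60.8445       425.9113
  Σ                    100.5093       555.1808
P = 100.5093; Macaulay duration = 555.1808 / 100.5093 = 5.52368 years.
Modified duration = D_Mac / (1 + y) = 5.52368 / 1.0865 = 5.08392 years.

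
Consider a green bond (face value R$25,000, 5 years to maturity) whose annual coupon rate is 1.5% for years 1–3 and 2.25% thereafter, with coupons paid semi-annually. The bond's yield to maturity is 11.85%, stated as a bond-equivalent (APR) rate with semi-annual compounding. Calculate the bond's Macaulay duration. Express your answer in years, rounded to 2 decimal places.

Periodic yield y = 0.05925. Discount each cash flow and weight by its period:
  t   CF        PV=CF/(1+0.05925)^t    t·PV
  1       187.50       177.0120       177.0120
  2       187.50       167.1107       334.2215
  3       187.50       157.7633       473.2898
  4       187.50       148.9386       595.7546
  5       187.50       140.6076       703.0382
  6       187.50       132.7426       796.4558
  7       281.25       187.9764     1,315.8345
  8       281.25       177.4617     1,419.6940
  9       281.25       167.5353     1,507.8175
  10   25,281.25    14,217.1916   142,171.9161
  Σ                 15,674.3399   149,495.0339
Price P = Σ PV = 15,674.3399.
Macaulay duration = Σ(t·PV) / P = 149,495.0339 / 15,674.3399 = 9.53756 half-year periods.
In years: 9.53756 / 2 = 4.76878 years.

4.77 years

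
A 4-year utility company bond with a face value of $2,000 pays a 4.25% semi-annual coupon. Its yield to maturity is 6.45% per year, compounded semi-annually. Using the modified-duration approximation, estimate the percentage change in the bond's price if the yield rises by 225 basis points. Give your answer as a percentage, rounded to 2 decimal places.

Periodic yield y = 0.03225. Modified duration first:
  t   CF        PV=CF/(1+0.03225)^t    t·PV
  1        42.50        41.1722        41.1722
  2        42.50        39.8859        79.7718
  3        42.50        38.6397       115.9192
  4        42.50        37.4325       149.7302
  5        42.50        36.2631       181.3153
  6        42.50        35.1301       210.7807
  7        42.50        34.0326       238.2280
  8     2,042.50     1,584.4660    12,675.7282
  Σ                  1,847.0221    13,692.6456
P = 1,847.0221; D_Mac = 7.41336 half-year periods = 3.70668 yrs; D_mod = 3.70668/(1+0.03225) = 3.59088 yrs.
ΔP/P ≈ -D_mod · Δy = -3.59088 × (+0.0225) = -0.080795 = -8.0795%.

-8.08%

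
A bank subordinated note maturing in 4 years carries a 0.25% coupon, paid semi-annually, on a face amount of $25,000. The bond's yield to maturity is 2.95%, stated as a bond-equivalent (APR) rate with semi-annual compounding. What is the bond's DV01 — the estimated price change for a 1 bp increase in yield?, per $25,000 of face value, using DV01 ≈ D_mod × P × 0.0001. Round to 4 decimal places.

Periodic yield y = 0.01475.
  t   CF        PV=CF/(1+0.01475)^t    t·PV
  1        31.25        30.7958        30.7958
  2        31.25        30.3481        60.6963
  3        31.25        29.9070        89.7210
  4        31.25        29.4723       117.8891
  5        31.25        29.0439       145.2194
  6        31.25        28.6217       171.7303
  7        31.25        28.2057       197.4398
  8    25,031.25    22,264.3519   178,114.8153
  Σ                 22,470.7464   178,928.3069
P = 22,470.7464; D_Mac = 7.96272 half-year periods = 3.98136 yrs; D_mod = 3.92349 yrs.
DV01 ≈ 3.92349 × 22,470.7464 × 0.0001 = 8.816374.

$8.8164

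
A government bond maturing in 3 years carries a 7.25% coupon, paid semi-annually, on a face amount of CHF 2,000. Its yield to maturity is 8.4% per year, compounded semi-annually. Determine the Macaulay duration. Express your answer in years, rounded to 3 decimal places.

Periodic yield y = 0.042. Discount each cash flow and weight by its period:
  t   CF        PV=CF/(1+0.042)^t    t·PV
  1        72.50        69.5777        69.5777
  2        72.50        66.7733       133.5465
  3        72.50        64.0818       192.2455
  4        72.50        61.4989       245.9955
  5        72.50        59.0200       295.1001
  6     2,072.50     1,619.1543     9,714.9255
  Σ                  1,940.1060    10,651.3909
Price P = Σ PV = 1,940.1060.
Macaulay duration = Σ(t·PV) / P = 10,651.3909 / 1,940.1060 = 5.49011 half-year periods.
In years: 5.49011 / 2 = 2.74505 years.

2.745 years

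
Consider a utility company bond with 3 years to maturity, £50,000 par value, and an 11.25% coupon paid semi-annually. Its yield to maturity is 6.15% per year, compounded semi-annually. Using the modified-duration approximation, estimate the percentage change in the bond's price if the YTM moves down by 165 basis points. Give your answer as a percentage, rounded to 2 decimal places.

Periodic yield y = 0.03075. Modified duration first:
  t   CF        PV=CF/(1+0.03075)^t    t·PV
  1     2,812.50     2,728.5957     2,728.5957
  2     2,812.50     2,647.1945     5,294.3889
  3     2,812.50     2,568.2216     7,704.6649
  4     2,812.50     2,491.6048     9,966.4192
  5     2,812.50     2,417.2736    12,086.3681
  6    52,812.50    44,036.8925   264,221.3553
  Σ                 56,889.7827   302,001.7921
P = 56,889.7827; D_Mac = 5.30854 half-year periods = 2.65427 yrs; D_mod = 2.65427/(1+0.03075) = 2.57509 yrs.
ΔP/P ≈ -D_mod · Δy = -2.57509 × (-0.0165) = +0.042489 = +4.2489%.

+4.25%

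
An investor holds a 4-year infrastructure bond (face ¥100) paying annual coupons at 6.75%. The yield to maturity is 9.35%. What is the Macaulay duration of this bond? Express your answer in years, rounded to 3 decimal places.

Periodic yield y = 0.0935. Discount each cash flow and weight by its year:
  t   CF        PV=CF/(1+0.0935)^t    t·PV
  1         6.75         6.1728         6.1728
  2         6.75         5.6450        11.2901
  3         6.75         5.1623        15.4870
  4       106.75        74.6608       298.6433
  Σ                     91.6410       331.5932
Price P = Σ PV = 91.6410.
Macaulay duration = Σ(t·PV) / P = 331.5932 / 91.6410 = 3.61839 years.

3.618 years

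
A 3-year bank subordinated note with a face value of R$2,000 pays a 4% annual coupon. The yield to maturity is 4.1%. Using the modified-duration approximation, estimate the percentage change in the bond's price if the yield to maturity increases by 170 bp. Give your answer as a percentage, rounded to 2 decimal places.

-4.71%

Periodic yield y = 0.041. Modified duration first:
  t   CF        PV=CF/(1+0.041)^t    t·PV
  1        80.00        76.8492        76.8492
  2        80.00        73.8225       147.6449
  3     2,080.00     1,843.7887     5,531.3661
  Σ                  1,994.4603     5,755.8602
P = 1,994.4603; D_Mac = 2.88592 yrs; D_mod = 2.88592/(1+0.041) = 2.77226 yrs.
ΔP/P ≈ -D_mod · Δy = -2.77226 × (+0.017) = -0.047128 = -4.7128%.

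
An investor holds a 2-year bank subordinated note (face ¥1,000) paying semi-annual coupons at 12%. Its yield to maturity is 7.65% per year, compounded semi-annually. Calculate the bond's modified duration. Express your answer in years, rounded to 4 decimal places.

Periodic yield y = 0.03825. First find Macaulay duration:
  t   CF        PV=CF/(1+0.03825)^t    t·PV
  1        60.00        57.7895        57.7895
  2        60.00        55.6605       111.3211
  3        60.00        53.6100       160.8299
  4     1,060.00       912.2169     3,648.8675
  Σ                  1,079.2769     3,978.8080
P = 1,079.2769; Macaulay duration = 3,978.8080 / 1,079.2769 = 3.68655 half-year periods = 1.84327 years.
Modified duration = D_Mac / (1 + y) = 1.84327 / 1.03825 = 1.77537 years.

1.7754 years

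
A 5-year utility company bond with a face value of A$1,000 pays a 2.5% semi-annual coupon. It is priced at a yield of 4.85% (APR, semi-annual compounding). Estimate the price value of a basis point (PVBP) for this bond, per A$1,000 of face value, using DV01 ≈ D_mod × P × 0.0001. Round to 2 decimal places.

Periodic yield y = 0.02425.
  t   CF        PV=CF/(1+0.02425)^t    t·PV
  1        12.50        12.2041        12.2041
  2        12.50        11.9151        23.8302
  3        12.50        11.6330        34.8990
  4        12.50        11.3576        45.4304
  5        12.50        11.0887        55.4434
  6        12.50        10.8262        64.9569
  7        12.50        10.5698        73.9888
  8        12.50        10.3196        82.5567
  9        12.50        10.0753        90.6773
  10    1,012.50       796.7743     7,967.7428
  Σ                    896.7636     8,451.7297
P = 896.7636; D_Mac = 9.42470 half-year periods = 4.71235 yrs; D_mod = 4.60078 yrs.
DV01 ≈ 4.60078 × 896.7636 × 0.0001 = 0.412581.

A$0.41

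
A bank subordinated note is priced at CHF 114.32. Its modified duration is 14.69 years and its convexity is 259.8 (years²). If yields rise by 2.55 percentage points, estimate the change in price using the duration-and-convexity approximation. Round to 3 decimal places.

-CHF 33.167

Duration effect: -D_mod·Δy = -14.69 × (+0.0255) = -0.374595
Convexity effect: ½·C·(Δy)² = 0.5 × 259.8 × (0.0255)² = +0.084467475
ΔP/P ≈ -0.374595 + 0.084467475 = -0.290127525
ΔP ≈ 114.32 × (-0.290127525) = -33.167378658.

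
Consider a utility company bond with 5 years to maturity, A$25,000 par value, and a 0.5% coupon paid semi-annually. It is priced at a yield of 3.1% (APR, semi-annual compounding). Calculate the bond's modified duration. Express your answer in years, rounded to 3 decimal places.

Periodic yield y = 0.0155. First find Macaulay duration:
  t   CF        PV=CF/(1+0.0155)^t    t·PV
  1        62.50        61.5460        61.5460
  2        62.50        60.6066       121.2133
  3        62.50        59.6816       179.0447
  4        62.50        58.7706       235.0825
  5        62.50        57.8736       289.3679
  6        62.50        56.9902       341.9414
  7        62.50        56.1204       392.8426
  8        62.50        55.2638       442.1102
  9        62.50        54.4203       489.7824
  10   25,062.50    21,489.4407   214,894.4071
  Σ                 22,010.7138   217,447.3382
P = 22,010.7138; Macaulay duration = 217,447.3382 / 22,010.7138 = 9.87916 half-year periods = 4.93958 years.
Modified duration = D_Mac / (1 + y) = 4.93958 / 1.0155 = 4.86418 years.

4.864 years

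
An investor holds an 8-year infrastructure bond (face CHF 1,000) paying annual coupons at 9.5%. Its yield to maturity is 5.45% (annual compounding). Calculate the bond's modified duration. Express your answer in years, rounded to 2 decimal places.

Periodic yield y = 0.0545. First find Macaulay duration:
  t   CF        PV=CF/(1+0.0545)^t    t·PV
  1        95.00        90.0901        90.0901
  2        95.00        85.4339       170.8679
  3        95.00        81.0184       243.0553
  4        95.00        76.8311       307.3246
  5        95.00        72.8603       364.3013
  6        95.00        69.0946       414.5676
  7        95.00        65.5236       458.6650
  8     1,095.00       716.2118     5,729.6941
  Σ                  1,257.0638     7,778.5657
P = 1,257.0638; Macaulay duration = 7,778.5657 / 1,257.0638 = 6.18788 years.
Modified duration = D_Mac / (1 + y) = 6.18788 / 1.0545 = 5.86807 years.

5.87 years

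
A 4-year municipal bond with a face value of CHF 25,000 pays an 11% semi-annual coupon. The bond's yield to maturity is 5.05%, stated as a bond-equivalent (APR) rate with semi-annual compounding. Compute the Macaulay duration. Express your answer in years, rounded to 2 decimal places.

3.41 years

Periodic yield y = 0.02525. Discount each cash flow and weight by its period:
  t   CF        PV=CF/(1+0.02525)^t    t·PV
  1     1,375.00     1,341.1363     1,341.1363
  2     1,375.00     1,308.1066     2,616.2132
  3     1,375.00     1,275.8904     3,827.6712
  4     1,375.00     1,244.4676     4,977.8703
  5     1,375.00     1,213.8187     6,069.0933
  6     1,375.00     1,183.9246     7,103.5474
  7     1,375.00     1,154.7667     8,083.3669
  8    26,375.00    21,604.9987   172,839.9896
  Σ                 30,327.1095   206,858.8882
Price P = Σ PV = 30,327.1095.
Macaulay duration = Σ(t·PV) / P = 206,858.8882 / 30,327.1095 = 6.82092 half-year periods.
In years: 6.82092 / 2 = 3.41046 years.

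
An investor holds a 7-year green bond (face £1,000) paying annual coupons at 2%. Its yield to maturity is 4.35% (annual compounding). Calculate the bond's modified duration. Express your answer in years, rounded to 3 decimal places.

Periodic yield y = 0.0435. First find Macaulay duration:
  t   CF        PV=CF/(1+0.0435)^t    t·PV
  1        20.00        19.1663        19.1663
  2        20.00        18.3673        36.7346
  3        20.00        17.6016        52.8049
  4        20.00        16.8679        67.4715
  5        20.00        16.1647        80.8235
  6        20.00        15.4909        92.9451
  7     1,020.00       757.0996     5,299.6970
  Σ                    860.7582     5,649.6428
P = 860.7582; Macaulay duration = 5,649.6428 / 860.7582 = 6.56357 years.
Modified duration = D_Mac / (1 + y) = 6.56357 / 1.0435 = 6.28995 years.

6.290 years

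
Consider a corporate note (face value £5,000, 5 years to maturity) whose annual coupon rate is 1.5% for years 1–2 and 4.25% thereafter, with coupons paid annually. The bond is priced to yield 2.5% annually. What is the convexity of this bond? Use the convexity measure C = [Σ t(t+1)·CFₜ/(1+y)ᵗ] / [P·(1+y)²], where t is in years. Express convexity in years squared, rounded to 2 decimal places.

26.84

With y = 0.025:
  t   CF        PV=CF/(1+0.025)^t    t·PV        t(t+1)·PV
  1        75.00        73.1707        73.1707         146.3415
  2        75.00        71.3861       142.7722         428.3165
  3       212.50       197.3274       591.9821       2,367.9285
  4       212.50       192.5145       770.0580       3,850.2902
  5     5,212.50     4,607.0905    23,035.4524     138,212.7142
  Σ                  5,141.4892    24,613.4354     145,005.5909
P = 5,141.4892.
Convexity = Σ t(t+1)·PV / [P·(1+y)²] = 145,005.5909 / (5,141.4892 × 1.050625) = 26.84405.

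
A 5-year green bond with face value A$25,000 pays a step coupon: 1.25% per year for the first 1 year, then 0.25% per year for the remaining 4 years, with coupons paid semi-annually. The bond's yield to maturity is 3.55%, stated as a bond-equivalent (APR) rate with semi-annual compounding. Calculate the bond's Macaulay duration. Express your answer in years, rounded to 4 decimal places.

Periodic yield y = 0.01775. Discount each cash flow and weight by its period:
  t   CF        PV=CF/(1+0.01775)^t    t·PV
  1       156.25       153.5249       153.5249
  2       156.25       150.8474       301.6948
  3        31.25        29.6433        88.9299
  4        31.25        29.1263       116.5053
  5        31.25        28.6183       143.0917
  6        31.25        28.1192       168.7154
  7        31.25        27.6288       193.4017
  8        31.25        27.1470       217.1756
  9        31.25        26.6735       240.0615
  10   25,031.25    20,992.8512   209,928.5119
  Σ                 21,494.1800   211,551.6127
Price P = Σ PV = 21,494.1800.
Macaulay duration = Σ(t·PV) / P = 211,551.6127 / 21,494.1800 = 9.84227 half-year periods.
In years: 9.84227 / 2 = 4.92114 years.

4.9211 years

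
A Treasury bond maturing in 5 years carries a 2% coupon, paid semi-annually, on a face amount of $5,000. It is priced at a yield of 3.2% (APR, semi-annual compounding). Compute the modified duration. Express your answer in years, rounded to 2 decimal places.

4.70 years

Periodic yield y = 0.016. First find Macaulay duration:
  t   CF        PV=CF/(1+0.016)^t    t·PV
  1        50.00        49.2126        49.2126
  2        50.00        48.4376        96.8752
  3        50.00        47.6748       143.0244
  4        50.00        46.9240       187.6961
  5        50.00        46.1851       230.9253
  6        50.00        45.4577       272.7464
  7        50.00        44.7419       313.1930
  8        50.00        44.0373       352.2981
  9        50.00        43.3438       390.0939
  10    5,050.00     4,308.7798    43,087.7979
  Σ                  4,724.7945    45,123.8628
P = 4,724.7945; Macaulay duration = 45,123.8628 / 4,724.7945 = 9.55044 half-year periods = 4.77522 years.
Modified duration = D_Mac / (1 + y) = 4.77522 / 1.016 = 4.70002 years.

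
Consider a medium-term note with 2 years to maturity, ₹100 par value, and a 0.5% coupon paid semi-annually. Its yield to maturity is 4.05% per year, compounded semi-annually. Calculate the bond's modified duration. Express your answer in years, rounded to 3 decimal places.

Periodic yield y = 0.02025. First find Macaulay duration:
  t   CF        PV=CF/(1+0.02025)^t    t·PV
  1         0.25         0.2450         0.2450
  2         0.25         0.2402         0.4803
  3         0.25         0.2354         0.7062
  4       100.25        92.5248       370.0990
  Σ                     93.2454       371.5306
P = 93.2454; Macaulay duration = 371.5306 / 93.2454 = 3.98444 half-year periods = 1.99222 years.
Modified duration = D_Mac / (1 + y) = 1.99222 / 1.02025 = 1.95268 years.

1.953 years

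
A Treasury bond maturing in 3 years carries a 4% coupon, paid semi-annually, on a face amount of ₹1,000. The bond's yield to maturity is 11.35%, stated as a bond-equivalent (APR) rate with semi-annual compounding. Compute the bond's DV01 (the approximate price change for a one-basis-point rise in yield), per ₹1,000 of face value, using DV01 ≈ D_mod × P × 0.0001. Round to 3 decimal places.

Periodic yield y = 0.05675.
  t   CF        PV=CF/(1+0.05675)^t    t·PV
  1        20.00        18.9260        18.9260
  2        20.00        17.9096        35.8192
  3        20.00        16.9478        50.8434
  4        20.00        16.0377        64.1506
  5        20.00        15.1764        75.8820
  6     1,020.00       732.4309     4,394.5851
  Σ                    817.4282     4,640.2063
P = 817.4282; D_Mac = 5.67659 half-year periods = 2.83830 yrs; D_mod = 2.68587 yrs.
DV01 ≈ 2.68587 × 817.4282 × 0.0001 = 0.219551.

₹0.220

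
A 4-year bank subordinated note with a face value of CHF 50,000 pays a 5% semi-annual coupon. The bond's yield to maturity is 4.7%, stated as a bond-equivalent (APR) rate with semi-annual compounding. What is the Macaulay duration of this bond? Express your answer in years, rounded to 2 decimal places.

3.68 years

Periodic yield y = 0.0235. Discount each cash flow and weight by its period:
  t   CF        PV=CF/(1+0.0235)^t    t·PV
  1     1,250.00     1,221.2995     1,221.2995
  2     1,250.00     1,193.2579     2,386.5158
  3     1,250.00     1,165.8602     3,497.5806
  4     1,250.00     1,139.0915     4,556.3661
  5     1,250.00     1,112.9375     5,564.6875
  6     1,250.00     1,087.3840     6,524.3039
  7     1,250.00     1,062.4172     7,436.9202
  8    51,250.00    42,558.9685   340,471.7482
  Σ                 50,541.2163   371,659.4219
Price P = Σ PV = 50,541.2163.
Macaulay duration = Σ(t·PV) / P = 371,659.4219 / 50,541.2163 = 7.35359 half-year periods.
In years: 7.35359 / 2 = 3.67680 years.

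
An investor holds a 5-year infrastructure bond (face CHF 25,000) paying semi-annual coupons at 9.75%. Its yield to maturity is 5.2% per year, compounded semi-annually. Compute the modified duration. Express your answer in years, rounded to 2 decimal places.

Periodic yield y = 0.026. First find Macaulay duration:
  t   CF        PV=CF/(1+0.026)^t    t·PV
  1     1,218.75     1,187.8655     1,187.8655
  2     1,218.75     1,157.7636     2,315.5273
  3     1,218.75     1,128.4246     3,385.2738
  4     1,218.75     1,099.8290     4,399.3162
  5     1,218.75     1,071.9581     5,359.7907
  6     1,218.75     1,044.7935     6,268.7610
  7     1,218.75     1,018.3173     7,128.2208
  8     1,218.75       992.5119     7,940.0956
  9     1,218.75       967.3606     8,706.2451
  10   26,218.75    20,283.2888   202,832.8882
  Σ                 29,952.1130   249,523.9842
P = 29,952.1130; Macaulay duration = 249,523.9842 / 29,952.1130 = 8.33076 half-year periods = 4.16538 years.
Modified duration = D_Mac / (1 + y) = 4.16538 / 1.026 = 4.05983 years.

4.06 years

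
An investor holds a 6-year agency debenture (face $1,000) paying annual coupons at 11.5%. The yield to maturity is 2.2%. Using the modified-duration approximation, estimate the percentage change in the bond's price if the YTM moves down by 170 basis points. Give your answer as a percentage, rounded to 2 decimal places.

+8.18%

Periodic yield y = 0.022. Modified duration first:
  t   CF        PV=CF/(1+0.022)^t    t·PV
  1       115.00       112.5245       112.5245
  2       115.00       110.1022       220.2044
  3       115.00       107.7321       323.1963
  4       115.00       105.4130       421.6521
  5       115.00       103.1439       515.7193
  6     1,115.00       978.5195     5,871.1171
  Σ                  1,517.4352     7,464.4137
P = 1,517.4352; D_Mac = 4.91910 yrs; D_mod = 4.91910/(1+0.022) = 4.81321 yrs.
ΔP/P ≈ -D_mod · Δy = -4.81321 × (-0.017) = +0.081825 = +8.1825%.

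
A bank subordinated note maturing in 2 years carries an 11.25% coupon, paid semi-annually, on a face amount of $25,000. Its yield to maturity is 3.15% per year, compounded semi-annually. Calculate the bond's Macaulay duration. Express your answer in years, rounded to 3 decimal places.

1.858 years

Periodic yield y = 0.01575. Discount each cash flow and weight by its period:
  t   CF        PV=CF/(1+0.01575)^t    t·PV
  1     1,406.25     1,384.4450     1,384.4450
  2     1,406.25     1,362.9781     2,725.9562
  3     1,406.25     1,341.8440     4,025.5321
  4    26,406.25    24,806.1523    99,224.6094
  Σ                 28,895.4195   107,360.5427
Price P = Σ PV = 28,895.4195.
Macaulay duration = Σ(t·PV) / P = 107,360.5427 / 28,895.4195 = 3.71549 half-year periods.
In years: 3.71549 / 2 = 1.85774 years.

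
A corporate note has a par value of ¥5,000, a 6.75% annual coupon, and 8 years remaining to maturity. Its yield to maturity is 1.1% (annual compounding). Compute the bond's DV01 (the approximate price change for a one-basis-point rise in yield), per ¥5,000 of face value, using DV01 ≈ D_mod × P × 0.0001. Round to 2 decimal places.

Periodic yield y = 0.011.
  t   CF        PV=CF/(1+0.011)^t    t·PV
  1       337.50       333.8279       333.8279
  2       337.50       330.1957       660.3915
  3       337.50       326.6031       979.8093
  4       337.50       323.0496     1,292.1982
  5       337.50       319.5347     1,597.6734
  6       337.50       316.0580     1,896.3482
  7       337.50       312.6192     2,188.3346
  8     5,337.50     4,890.2228    39,121.7821
  Σ                  7,152.1110    48,070.3653
P = 7,152.1110; D_Mac = 6.72114 yrs; D_mod = 6.64802 yrs.
DV01 ≈ 6.64802 × 7,152.1110 × 0.0001 = 4.754734.

¥4.75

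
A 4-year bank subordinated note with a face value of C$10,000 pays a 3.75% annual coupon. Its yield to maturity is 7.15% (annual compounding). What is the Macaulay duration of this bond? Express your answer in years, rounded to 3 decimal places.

Periodic yield y = 0.0715. Discount each cash flow and weight by its year:
  t   CF        PV=CF/(1+0.0715)^t    t·PV
  1       375.00       349.9767       349.9767
  2       375.00       326.6231       653.2462
  3       375.00       304.8279       914.4838
  4    10,375.00     7,870.8095    31,483.2382
  Σ                  8,852.2373    33,400.9449
Price P = Σ PV = 8,852.2373.
Macaulay duration = Σ(t·PV) / P = 33,400.9449 / 8,852.2373 = 3.77316 years.

3.773 years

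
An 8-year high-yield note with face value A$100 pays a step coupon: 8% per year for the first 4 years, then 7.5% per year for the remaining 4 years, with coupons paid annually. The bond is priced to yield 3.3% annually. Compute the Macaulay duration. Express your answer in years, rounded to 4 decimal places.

Periodic yield y = 0.033. Discount each cash flow and weight by its year:
  t   CF        PV=CF/(1+0.033)^t    t·PV
  1         8.00         7.7444         7.7444
  2         8.00         7.4970        14.9941
  3         8.00         7.2575        21.7726
  4         8.00         7.0257        28.1027
  5         7.50         6.3762        31.8808
  6         7.50         6.1725        37.0348
  7         7.50         5.9753        41.8270
  8       107.50        82.9098       663.2784
  Σ                    130.9584       846.6350
Price P = Σ PV = 130.9584.
Macaulay duration = Σ(t·PV) / P = 846.6350 / 130.9584 = 6.46491 years.

6.4649 years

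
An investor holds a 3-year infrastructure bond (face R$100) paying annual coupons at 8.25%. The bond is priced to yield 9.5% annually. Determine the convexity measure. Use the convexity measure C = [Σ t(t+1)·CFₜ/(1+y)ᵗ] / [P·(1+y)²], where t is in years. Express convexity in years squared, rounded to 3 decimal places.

9.004

With y = 0.095:
  t   CF        PV=CF/(1+0.095)^t    t·PV        t(t+1)·PV
  1         8.25         7.5342         7.5342          15.0685
  2         8.25         6.8806        13.7612          41.2835
  3       108.25        82.4490       247.3471         989.3884
  Σ                     96.8639       268.6425       1,045.7404
P = 96.8639.
Convexity = Σ t(t+1)·PV / [P·(1+y)²] = 1,045.7404 / (96.8639 × 1.199025) = 9.00397.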